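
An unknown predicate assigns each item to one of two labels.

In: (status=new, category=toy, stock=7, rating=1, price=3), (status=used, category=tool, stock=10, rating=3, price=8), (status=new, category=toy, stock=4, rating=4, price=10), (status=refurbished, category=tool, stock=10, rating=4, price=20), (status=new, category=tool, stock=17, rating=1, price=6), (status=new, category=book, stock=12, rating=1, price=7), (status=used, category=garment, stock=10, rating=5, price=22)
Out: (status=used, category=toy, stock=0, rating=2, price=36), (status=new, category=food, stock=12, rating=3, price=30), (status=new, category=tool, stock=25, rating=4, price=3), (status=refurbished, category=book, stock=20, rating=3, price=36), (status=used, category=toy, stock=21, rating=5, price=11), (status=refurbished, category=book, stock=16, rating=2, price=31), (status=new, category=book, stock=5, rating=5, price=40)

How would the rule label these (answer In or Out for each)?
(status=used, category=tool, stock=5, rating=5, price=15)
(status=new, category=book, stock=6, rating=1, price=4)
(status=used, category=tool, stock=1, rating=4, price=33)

The classifier is using: stock ≤ 17 AND price ≤ 22.
(status=used, category=tool, stock=5, rating=5, price=15): In (stock = 5, price = 15). (status=new, category=book, stock=6, rating=1, price=4): In (stock = 6, price = 4). (status=used, category=tool, stock=1, rating=4, price=33): Out (stock = 1, price = 33).

In, In, Out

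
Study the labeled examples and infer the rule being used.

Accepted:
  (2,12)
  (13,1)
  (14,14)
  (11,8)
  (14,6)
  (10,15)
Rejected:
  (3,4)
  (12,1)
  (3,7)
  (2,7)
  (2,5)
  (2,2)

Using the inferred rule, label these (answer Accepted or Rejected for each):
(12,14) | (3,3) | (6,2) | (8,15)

Every 'Accepted' example satisfies: sum ≥ 14. None of the 'Rejected' examples do.
Accepted: (12,14), since 12+14 = 26.
Rejected: (3,3), since 3+3 = 6.
Rejected: (6,2), since 6+2 = 8.
Accepted: (8,15), since 8+15 = 23.

Accepted, Rejected, Rejected, Accepted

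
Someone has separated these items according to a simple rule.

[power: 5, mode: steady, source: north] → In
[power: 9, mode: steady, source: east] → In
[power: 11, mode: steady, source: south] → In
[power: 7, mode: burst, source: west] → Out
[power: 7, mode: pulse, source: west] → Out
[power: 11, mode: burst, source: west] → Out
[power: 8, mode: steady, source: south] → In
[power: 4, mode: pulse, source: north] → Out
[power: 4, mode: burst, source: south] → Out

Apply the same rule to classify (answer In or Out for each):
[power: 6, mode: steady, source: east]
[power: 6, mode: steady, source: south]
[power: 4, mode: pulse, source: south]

'In' ⟺ mode is steady.
[power: 6, mode: steady, source: east] → mode is steady → In. [power: 6, mode: steady, source: south] → mode is steady → In. [power: 4, mode: pulse, source: south] → mode is pulse → Out.

In, In, Out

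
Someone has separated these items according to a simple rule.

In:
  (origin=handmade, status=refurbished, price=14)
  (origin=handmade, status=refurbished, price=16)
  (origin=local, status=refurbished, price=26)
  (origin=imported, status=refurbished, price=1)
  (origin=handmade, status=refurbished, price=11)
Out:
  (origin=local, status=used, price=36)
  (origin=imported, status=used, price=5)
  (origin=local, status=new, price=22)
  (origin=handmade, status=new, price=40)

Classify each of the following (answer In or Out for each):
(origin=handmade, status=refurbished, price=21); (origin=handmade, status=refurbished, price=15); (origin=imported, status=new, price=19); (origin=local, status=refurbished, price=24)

In, In, Out, In

'In' ⟺ status is refurbished.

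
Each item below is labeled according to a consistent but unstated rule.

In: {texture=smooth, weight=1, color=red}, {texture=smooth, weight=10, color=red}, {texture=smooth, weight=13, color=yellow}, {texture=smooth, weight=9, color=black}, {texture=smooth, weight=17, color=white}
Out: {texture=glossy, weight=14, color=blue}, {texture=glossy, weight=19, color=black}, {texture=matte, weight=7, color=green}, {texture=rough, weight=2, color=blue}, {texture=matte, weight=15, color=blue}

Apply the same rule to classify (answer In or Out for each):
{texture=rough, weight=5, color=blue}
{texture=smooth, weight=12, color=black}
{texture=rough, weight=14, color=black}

Out, In, Out

The distinguishing property — texture is smooth — holds for all the 'In' cases and none of the 'Out' cases.
{texture=rough, weight=5, color=blue}: Out (texture is rough).
{texture=smooth, weight=12, color=black}: In (texture is smooth).
{texture=rough, weight=14, color=black}: Out (texture is rough).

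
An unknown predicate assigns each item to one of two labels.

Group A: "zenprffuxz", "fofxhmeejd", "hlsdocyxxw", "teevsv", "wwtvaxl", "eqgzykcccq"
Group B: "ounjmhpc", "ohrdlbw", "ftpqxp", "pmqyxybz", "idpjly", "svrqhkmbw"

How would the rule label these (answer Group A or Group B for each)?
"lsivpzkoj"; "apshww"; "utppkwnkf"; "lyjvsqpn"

Group B, Group A, Group A, Group B

Checking candidate rules against both groups, what survives is: has a double letter.
Group B: "lsivpzkoj", since no doubled letter.
Group A: "apshww", since 'ww' doubled.
Group A: "utppkwnkf", since 'pp' doubled.
Group B: "lyjvsqpn", since no doubled letter.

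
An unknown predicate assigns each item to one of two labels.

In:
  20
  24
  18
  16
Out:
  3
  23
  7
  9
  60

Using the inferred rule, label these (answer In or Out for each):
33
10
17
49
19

Out, In, Out, Out, Out

A rule that fits every label: even AND at most 24 — true of each 'In' example, false of each 'Out' one.
Out: 33, since 33 is odd, 33 > 24. In: 10, since 10 is even, 10 ≤ 24. Out: 17, since 17 is odd, 17 ≤ 24. Out: 49, since 49 is odd, 49 > 24. Out: 19, since 19 is odd, 19 ≤ 24.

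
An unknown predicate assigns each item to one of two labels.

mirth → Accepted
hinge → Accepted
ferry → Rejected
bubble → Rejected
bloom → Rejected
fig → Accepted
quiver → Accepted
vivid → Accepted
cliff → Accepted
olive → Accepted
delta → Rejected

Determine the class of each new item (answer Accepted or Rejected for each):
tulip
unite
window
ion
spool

Accepted, Accepted, Accepted, Accepted, Rejected

One predicate separates the groups cleanly: contains 'i'.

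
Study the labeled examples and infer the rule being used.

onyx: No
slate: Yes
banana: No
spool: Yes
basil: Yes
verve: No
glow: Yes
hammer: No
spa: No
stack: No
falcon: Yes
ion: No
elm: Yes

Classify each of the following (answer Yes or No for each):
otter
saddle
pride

Rule: contains 'l'. This holds for each 'Yes' example and fails for each 'No' one.
otter — no 'l', hence No. saddle — has 'l', hence Yes. pride — no 'l', hence No.

No, Yes, No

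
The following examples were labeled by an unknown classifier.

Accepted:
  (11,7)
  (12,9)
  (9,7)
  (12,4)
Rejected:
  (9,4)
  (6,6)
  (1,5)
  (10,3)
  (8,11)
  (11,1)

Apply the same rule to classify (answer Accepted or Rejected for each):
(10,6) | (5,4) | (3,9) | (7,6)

Rule: first > second AND sum ≥ 16. This holds for each 'Accepted' example and fails for each 'Rejected' one.
(10,6) — 10 > 6, 10+6 = 16, hence Accepted. (5,4) — 5 > 4, 5+4 = 9, hence Rejected. (3,9) — 3 < 9, 3+9 = 12, hence Rejected. (7,6) — 7 > 6, 7+6 = 13, hence Rejected.

Accepted, Rejected, Rejected, Rejected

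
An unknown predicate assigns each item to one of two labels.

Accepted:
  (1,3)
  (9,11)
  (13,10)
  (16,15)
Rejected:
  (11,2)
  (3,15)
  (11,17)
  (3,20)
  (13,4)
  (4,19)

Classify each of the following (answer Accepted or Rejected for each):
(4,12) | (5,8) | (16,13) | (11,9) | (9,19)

Rejected, Accepted, Accepted, Accepted, Rejected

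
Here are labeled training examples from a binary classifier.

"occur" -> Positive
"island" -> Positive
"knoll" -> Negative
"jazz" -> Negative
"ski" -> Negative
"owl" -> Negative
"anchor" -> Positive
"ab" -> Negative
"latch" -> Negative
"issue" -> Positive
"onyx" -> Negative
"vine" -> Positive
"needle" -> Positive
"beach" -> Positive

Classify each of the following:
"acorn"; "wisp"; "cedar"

The pattern is that an item is 'Positive' exactly when: has ≥ 2 vowels.
"acorn": Positive (2 vowels).
"wisp": Negative (1 vowel).
"cedar": Positive (2 vowels).

Positive, Negative, Positive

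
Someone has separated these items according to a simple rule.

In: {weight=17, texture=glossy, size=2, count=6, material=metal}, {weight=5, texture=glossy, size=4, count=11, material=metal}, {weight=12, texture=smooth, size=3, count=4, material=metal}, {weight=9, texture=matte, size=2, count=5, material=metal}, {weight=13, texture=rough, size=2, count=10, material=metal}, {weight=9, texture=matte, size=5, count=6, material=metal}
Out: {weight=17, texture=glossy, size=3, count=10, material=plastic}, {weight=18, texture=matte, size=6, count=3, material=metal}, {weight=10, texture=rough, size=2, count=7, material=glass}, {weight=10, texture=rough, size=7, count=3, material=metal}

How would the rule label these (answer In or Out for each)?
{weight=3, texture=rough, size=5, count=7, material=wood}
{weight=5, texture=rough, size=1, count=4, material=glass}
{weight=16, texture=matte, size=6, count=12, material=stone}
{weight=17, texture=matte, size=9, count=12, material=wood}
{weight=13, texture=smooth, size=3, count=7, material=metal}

Out, Out, Out, Out, In

Rule: material is metal AND size ≤ 5. This holds for each 'In' example and fails for each 'Out' one.
{weight=3, texture=rough, size=5, count=7, material=wood}: material is wood, size = 5 — fails this test, so Out.
{weight=5, texture=rough, size=1, count=4, material=glass}: material is glass, size = 1 — fails this test, so Out.
{weight=16, texture=matte, size=6, count=12, material=stone}: material is stone, size = 6 — fails this test, so Out.
{weight=17, texture=matte, size=9, count=12, material=wood}: material is wood, size = 9 — fails this test, so Out.
{weight=13, texture=smooth, size=3, count=7, material=metal}: material is metal, size = 3 — matches, so In.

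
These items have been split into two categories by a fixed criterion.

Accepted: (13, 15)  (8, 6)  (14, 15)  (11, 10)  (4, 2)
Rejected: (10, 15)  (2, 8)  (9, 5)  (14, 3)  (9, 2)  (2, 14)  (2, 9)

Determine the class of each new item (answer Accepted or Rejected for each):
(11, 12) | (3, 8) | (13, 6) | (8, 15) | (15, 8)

Accepted, Rejected, Rejected, Rejected, Rejected

The classifier is using: |first − second| ≤ 2.
(11, 12): |11−12| = 1, satisfies this → Accepted. (3, 8): |3−8| = 5, doesn't qualify → Rejected. (13, 6): |13−6| = 7, doesn't qualify → Rejected. (8, 15): |8−15| = 7, doesn't qualify → Rejected. (15, 8): |15−8| = 7, doesn't qualify → Rejected.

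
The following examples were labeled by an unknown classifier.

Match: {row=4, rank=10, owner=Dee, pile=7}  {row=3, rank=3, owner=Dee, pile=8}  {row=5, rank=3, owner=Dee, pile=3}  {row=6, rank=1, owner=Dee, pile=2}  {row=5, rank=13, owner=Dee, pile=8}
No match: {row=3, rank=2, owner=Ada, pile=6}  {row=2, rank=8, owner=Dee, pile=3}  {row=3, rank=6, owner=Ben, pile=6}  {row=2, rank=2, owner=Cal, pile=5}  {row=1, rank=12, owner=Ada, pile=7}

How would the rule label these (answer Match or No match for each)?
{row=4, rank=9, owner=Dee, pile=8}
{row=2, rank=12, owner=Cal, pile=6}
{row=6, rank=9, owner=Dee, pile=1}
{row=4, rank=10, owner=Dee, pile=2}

Match, No match, Match, Match

One predicate separates the groups cleanly: owner is Dee AND row ≥ 3.
{row=4, rank=9, owner=Dee, pile=8}: owner is Dee, row = 4, meets the rule → Match. {row=2, rank=12, owner=Cal, pile=6}: owner is Cal, row = 2, does not satisfy this → No match. {row=6, rank=9, owner=Dee, pile=1}: owner is Dee, row = 6, meets the rule → Match. {row=4, rank=10, owner=Dee, pile=2}: owner is Dee, row = 4, meets the rule → Match.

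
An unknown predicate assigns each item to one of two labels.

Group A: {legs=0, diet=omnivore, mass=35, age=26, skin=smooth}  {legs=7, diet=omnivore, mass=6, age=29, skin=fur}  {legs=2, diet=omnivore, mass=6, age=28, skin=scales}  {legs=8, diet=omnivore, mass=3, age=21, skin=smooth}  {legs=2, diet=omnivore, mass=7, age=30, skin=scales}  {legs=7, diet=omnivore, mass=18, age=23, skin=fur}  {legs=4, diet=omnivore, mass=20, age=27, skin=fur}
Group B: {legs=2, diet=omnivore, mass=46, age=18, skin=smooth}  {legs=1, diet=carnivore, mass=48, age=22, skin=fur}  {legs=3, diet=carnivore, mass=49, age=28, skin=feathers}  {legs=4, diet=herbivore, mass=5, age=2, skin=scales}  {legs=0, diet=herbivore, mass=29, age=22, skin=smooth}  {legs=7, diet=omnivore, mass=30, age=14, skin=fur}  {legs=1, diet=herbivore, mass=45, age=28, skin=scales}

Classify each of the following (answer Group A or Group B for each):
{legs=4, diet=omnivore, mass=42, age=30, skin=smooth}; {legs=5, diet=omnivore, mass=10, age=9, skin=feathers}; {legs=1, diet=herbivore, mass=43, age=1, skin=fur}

Group A, Group B, Group B

The classifier is using: diet is omnivore AND age ≥ 21.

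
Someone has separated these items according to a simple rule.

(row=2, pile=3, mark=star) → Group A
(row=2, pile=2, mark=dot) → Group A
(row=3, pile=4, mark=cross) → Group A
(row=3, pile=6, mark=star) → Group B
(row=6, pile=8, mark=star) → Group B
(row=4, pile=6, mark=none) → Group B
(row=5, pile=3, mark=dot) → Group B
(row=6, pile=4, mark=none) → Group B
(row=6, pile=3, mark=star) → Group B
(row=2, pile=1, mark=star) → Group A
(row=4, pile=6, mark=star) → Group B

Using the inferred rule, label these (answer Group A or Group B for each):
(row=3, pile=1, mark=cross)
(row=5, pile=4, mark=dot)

Group A, Group B

A rule that fits every label: pile ≤ 4 AND row ≤ 3 — true of each 'Group A' example, false of each 'Group B' one.
Group A: (row=3, pile=1, mark=cross), since pile = 1, row = 3. Group B: (row=5, pile=4, mark=dot), since pile = 4, row = 5.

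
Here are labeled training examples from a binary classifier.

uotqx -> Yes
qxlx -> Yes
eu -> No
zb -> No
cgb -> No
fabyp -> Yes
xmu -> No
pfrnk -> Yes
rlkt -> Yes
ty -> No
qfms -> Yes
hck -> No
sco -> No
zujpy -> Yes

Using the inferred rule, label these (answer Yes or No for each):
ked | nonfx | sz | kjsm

No, Yes, No, Yes

The distinguishing property — length ≥ 4 — holds for all the 'Yes' cases and none of the 'No' cases.
ked — length 3, hence No. nonfx — length 5, hence Yes. sz — length 2, hence No. kjsm — length 4, hence Yes.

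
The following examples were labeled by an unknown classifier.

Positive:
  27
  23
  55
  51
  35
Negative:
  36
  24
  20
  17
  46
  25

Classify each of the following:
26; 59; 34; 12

Negative, Positive, Negative, Negative

A rule that fits every label: ≡ 3 (mod 4) — true of each 'Positive' example, false of each 'Negative' one.
26 → 26 mod 4 = 2 → Negative.
59 → 59 mod 4 = 3 → Positive.
34 → 34 mod 4 = 2 → Negative.
12 → 12 mod 4 = 0 → Negative.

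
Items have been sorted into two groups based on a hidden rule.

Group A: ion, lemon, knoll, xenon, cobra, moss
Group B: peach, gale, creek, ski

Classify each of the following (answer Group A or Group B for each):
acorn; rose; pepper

Group A, Group A, Group B

Every 'Group A' example satisfies: contains 'o'. None of the 'Group B' examples do.
acorn: has 'o' — has this property, so Group A.
rose: has 'o' — has this property, so Group A.
pepper: no 'o' — does not pass, so Group B.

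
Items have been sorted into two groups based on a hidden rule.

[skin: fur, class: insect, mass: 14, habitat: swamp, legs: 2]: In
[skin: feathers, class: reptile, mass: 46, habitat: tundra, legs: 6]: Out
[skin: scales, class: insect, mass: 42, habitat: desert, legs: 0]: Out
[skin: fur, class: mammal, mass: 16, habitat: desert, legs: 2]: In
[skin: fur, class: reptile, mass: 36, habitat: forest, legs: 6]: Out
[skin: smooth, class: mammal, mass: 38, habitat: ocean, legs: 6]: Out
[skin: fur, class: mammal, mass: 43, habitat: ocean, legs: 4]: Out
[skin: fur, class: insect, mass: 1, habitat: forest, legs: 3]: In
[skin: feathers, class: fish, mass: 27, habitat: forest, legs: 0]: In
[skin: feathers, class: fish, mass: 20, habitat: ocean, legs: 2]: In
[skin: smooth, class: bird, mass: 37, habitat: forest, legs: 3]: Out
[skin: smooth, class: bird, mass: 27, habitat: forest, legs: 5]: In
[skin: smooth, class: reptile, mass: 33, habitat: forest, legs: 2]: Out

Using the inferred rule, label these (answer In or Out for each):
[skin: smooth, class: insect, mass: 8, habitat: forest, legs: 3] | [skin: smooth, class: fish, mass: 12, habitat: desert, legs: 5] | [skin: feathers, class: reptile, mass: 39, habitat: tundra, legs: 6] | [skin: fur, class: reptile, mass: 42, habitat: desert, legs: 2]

In, In, Out, Out

The rule appears to be: mass ≤ 27.
In: [skin: smooth, class: insect, mass: 8, habitat: forest, legs: 3], since mass = 8. In: [skin: smooth, class: fish, mass: 12, habitat: desert, legs: 5], since mass = 12. Out: [skin: feathers, class: reptile, mass: 39, habitat: tundra, legs: 6], since mass = 39. Out: [skin: fur, class: reptile, mass: 42, habitat: desert, legs: 2], since mass = 42.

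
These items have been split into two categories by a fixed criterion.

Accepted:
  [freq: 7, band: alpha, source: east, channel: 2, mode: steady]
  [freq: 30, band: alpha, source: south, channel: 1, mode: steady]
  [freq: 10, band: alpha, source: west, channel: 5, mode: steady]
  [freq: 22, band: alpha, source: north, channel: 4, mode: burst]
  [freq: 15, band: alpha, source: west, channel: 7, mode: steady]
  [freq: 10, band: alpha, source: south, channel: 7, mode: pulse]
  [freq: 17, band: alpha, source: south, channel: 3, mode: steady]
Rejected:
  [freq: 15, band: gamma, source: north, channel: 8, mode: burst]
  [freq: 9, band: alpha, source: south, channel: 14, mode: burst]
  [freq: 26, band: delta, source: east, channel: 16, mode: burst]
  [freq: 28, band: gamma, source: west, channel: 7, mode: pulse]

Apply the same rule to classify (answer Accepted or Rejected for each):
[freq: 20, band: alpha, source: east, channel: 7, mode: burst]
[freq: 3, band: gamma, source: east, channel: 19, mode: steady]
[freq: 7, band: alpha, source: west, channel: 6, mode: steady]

Rule: band is alpha AND channel ≤ 7. This holds for each 'Accepted' example and fails for each 'Rejected' one.

Accepted, Rejected, Accepted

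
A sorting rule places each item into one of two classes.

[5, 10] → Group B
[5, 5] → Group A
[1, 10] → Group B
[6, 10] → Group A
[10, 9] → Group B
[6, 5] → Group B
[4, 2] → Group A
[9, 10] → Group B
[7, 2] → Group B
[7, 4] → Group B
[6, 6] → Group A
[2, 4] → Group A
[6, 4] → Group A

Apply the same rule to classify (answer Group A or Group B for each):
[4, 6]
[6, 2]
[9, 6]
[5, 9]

The simplest hypothesis consistent with all the labels is: sum is even.

Group A, Group A, Group B, Group A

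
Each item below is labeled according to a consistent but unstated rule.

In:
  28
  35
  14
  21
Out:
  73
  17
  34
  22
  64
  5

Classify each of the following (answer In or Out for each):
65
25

Out, Out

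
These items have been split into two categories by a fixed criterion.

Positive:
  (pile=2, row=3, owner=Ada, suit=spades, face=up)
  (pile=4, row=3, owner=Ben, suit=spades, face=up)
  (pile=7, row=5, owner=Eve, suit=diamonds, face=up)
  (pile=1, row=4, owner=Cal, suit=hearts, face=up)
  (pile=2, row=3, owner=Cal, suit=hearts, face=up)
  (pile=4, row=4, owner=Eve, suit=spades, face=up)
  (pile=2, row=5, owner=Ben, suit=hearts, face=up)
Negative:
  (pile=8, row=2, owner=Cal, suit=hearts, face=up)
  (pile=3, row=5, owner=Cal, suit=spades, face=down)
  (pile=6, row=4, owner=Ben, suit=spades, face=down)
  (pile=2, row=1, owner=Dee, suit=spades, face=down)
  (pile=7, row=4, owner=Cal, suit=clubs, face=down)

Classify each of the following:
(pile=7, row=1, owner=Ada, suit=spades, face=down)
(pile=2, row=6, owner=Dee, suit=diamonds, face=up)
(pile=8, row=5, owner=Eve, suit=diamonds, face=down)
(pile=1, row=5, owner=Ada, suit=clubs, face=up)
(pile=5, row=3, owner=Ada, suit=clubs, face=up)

Negative, Positive, Negative, Positive, Positive

A rule that fits every label: face is up AND row ≥ 3 — true of each 'Positive' example, false of each 'Negative' one.
(pile=7, row=1, owner=Ada, suit=spades, face=down): face is down, row = 1, fails this test → Negative.
(pile=2, row=6, owner=Dee, suit=diamonds, face=up): face is up, row = 6, fits → Positive.
(pile=8, row=5, owner=Eve, suit=diamonds, face=down): face is down, row = 5, fails this test → Negative.
(pile=1, row=5, owner=Ada, suit=clubs, face=up): face is up, row = 5, fits → Positive.
(pile=5, row=3, owner=Ada, suit=clubs, face=up): face is up, row = 3, fits → Positive.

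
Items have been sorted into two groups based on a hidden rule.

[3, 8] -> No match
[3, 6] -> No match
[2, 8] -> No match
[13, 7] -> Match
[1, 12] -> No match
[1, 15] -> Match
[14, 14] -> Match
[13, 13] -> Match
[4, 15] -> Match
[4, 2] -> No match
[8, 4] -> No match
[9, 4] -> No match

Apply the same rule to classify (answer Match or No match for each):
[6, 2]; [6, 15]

The distinguishing property — sum ≥ 16 — holds for all the 'Match' cases and none of the 'No match' cases.

No match, Match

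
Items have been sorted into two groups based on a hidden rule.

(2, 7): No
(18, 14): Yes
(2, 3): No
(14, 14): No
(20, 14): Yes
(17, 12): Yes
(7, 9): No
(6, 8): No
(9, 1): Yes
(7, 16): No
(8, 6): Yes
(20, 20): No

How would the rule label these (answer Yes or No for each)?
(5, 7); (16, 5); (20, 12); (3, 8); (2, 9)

No, Yes, Yes, No, No

The common property of the 'Yes' items is: first > second. No 'No' item has it.
(5, 7): No (5 < 7). (16, 5): Yes (16 > 5). (20, 12): Yes (20 > 12). (3, 8): No (3 < 8). (2, 9): No (2 < 9).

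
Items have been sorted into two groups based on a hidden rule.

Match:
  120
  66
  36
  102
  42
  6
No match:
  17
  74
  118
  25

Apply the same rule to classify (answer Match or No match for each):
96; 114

Match, Match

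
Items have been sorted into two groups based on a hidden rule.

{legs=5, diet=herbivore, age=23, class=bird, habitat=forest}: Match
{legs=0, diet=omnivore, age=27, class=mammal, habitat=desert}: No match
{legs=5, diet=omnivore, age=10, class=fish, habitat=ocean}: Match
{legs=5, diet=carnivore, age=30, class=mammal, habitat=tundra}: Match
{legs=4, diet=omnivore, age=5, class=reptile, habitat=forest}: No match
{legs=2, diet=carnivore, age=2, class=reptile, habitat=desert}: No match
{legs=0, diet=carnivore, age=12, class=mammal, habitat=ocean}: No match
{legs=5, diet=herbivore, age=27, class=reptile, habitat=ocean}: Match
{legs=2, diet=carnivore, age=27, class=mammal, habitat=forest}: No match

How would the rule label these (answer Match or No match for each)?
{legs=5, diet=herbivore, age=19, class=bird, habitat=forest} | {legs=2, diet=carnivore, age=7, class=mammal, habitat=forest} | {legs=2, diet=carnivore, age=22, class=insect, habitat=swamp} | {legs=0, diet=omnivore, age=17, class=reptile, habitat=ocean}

Match, No match, No match, No match

The distinguishing property — legs = 5 — holds for all the 'Match' cases and none of the 'No match' cases.
{legs=5, diet=herbivore, age=19, class=bird, habitat=forest}: legs = 5 — satisfies this, so Match.
{legs=2, diet=carnivore, age=7, class=mammal, habitat=forest}: legs = 2 — does not fit, so No match.
{legs=2, diet=carnivore, age=22, class=insect, habitat=swamp}: legs = 2 — does not fit, so No match.
{legs=0, diet=omnivore, age=17, class=reptile, habitat=ocean}: legs = 0 — does not fit, so No match.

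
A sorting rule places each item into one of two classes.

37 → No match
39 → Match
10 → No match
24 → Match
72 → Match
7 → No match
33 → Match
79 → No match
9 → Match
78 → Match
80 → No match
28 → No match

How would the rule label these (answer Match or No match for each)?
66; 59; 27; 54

The classifier is using: multiple of 3.
66 — 66 = 3·22, hence Match.
59 — 59 = 3·19 + 2, hence No match.
27 — 27 = 3·9, hence Match.
54 — 54 = 3·18, hence Match.

Match, No match, Match, Match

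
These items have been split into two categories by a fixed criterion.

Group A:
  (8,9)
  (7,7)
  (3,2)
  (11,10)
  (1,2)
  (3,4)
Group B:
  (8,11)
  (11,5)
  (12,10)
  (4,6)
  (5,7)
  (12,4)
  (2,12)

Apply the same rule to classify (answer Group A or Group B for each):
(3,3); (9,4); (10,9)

Group A, Group B, Group A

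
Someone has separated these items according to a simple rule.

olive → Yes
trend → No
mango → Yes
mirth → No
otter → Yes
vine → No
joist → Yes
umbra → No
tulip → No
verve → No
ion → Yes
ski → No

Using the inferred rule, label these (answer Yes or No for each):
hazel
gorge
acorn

No, Yes, Yes

The common property of the 'Yes' items is: contains 'o'. No 'No' item has it.
hazel — no 'o', hence No. gorge — has 'o', hence Yes. acorn — has 'o', hence Yes.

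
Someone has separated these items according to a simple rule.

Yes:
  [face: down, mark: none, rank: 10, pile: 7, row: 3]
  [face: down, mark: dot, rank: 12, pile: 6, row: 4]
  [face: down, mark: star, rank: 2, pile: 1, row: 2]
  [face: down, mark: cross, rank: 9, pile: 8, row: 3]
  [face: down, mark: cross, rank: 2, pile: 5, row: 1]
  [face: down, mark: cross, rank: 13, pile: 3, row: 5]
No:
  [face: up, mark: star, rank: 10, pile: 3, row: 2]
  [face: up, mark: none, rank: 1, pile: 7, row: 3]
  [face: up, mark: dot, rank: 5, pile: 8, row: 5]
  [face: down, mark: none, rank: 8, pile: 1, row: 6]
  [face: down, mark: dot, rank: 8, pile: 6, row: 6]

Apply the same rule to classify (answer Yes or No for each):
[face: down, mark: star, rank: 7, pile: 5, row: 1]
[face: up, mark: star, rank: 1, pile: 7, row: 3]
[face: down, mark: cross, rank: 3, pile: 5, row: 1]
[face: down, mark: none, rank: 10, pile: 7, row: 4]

Yes, No, Yes, Yes

The classifier is using: face is down AND row ≤ 5.
Yes: [face: down, mark: star, rank: 7, pile: 5, row: 1], since face is down, row = 1. No: [face: up, mark: star, rank: 1, pile: 7, row: 3], since face is up, row = 3. Yes: [face: down, mark: cross, rank: 3, pile: 5, row: 1], since face is down, row = 1. Yes: [face: down, mark: none, rank: 10, pile: 7, row: 4], since face is down, row = 4.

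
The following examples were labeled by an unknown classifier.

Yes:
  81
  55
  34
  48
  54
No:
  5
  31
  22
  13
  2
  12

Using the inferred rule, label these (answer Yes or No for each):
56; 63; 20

A rule that fits every label: at least 34 — true of each 'Yes' example, false of each 'No' one.
56: Yes (56 ≥ 34). 63: Yes (63 ≥ 34). 20: No (20 < 34).

Yes, Yes, No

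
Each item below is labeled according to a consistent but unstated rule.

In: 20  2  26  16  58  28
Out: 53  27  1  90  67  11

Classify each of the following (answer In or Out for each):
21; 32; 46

The simplest hypothesis consistent with all the labels is: even AND at most 58.
Out: 21, since 21 is odd, 21 ≤ 58.
In: 32, since 32 is even, 32 ≤ 58.
In: 46, since 46 is even, 46 ≤ 58.

Out, In, In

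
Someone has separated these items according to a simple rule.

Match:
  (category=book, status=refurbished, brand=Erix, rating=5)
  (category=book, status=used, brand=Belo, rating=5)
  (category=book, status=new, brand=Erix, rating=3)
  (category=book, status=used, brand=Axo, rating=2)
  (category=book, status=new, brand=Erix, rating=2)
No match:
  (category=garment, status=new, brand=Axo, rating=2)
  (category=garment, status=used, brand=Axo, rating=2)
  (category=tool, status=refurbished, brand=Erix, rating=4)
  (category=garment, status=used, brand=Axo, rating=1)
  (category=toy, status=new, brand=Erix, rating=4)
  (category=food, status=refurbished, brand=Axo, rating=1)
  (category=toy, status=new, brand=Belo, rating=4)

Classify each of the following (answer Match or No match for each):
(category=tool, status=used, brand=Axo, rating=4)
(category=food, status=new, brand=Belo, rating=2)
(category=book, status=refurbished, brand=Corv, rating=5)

No match, No match, Match

The pattern is that an item is 'Match' exactly when: category is book.
No match: (category=tool, status=used, brand=Axo, rating=4), since category is tool.
No match: (category=food, status=new, brand=Belo, rating=2), since category is food.
Match: (category=book, status=refurbished, brand=Corv, rating=5), since category is book.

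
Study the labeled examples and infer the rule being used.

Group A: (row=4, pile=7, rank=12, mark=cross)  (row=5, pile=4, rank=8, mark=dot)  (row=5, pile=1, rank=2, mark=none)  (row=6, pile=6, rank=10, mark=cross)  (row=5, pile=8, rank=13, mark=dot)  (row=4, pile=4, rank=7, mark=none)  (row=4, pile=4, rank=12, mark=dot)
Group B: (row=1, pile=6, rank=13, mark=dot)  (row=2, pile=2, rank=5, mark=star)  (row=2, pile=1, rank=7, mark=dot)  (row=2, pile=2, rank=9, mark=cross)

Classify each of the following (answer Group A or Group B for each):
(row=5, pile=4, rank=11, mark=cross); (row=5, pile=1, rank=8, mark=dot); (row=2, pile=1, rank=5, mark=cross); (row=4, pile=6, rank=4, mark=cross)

Group A, Group A, Group B, Group A

The distinguishing property — row ≥ 4 — holds for all the 'Group A' cases and none of the 'Group B' cases.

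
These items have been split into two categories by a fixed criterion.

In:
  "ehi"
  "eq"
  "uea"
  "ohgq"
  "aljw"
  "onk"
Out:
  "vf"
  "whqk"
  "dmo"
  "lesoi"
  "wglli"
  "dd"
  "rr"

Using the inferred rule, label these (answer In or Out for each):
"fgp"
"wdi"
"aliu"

Out, Out, In

Rule: starts with a vowel. This holds for each 'In' example and fails for each 'Out' one.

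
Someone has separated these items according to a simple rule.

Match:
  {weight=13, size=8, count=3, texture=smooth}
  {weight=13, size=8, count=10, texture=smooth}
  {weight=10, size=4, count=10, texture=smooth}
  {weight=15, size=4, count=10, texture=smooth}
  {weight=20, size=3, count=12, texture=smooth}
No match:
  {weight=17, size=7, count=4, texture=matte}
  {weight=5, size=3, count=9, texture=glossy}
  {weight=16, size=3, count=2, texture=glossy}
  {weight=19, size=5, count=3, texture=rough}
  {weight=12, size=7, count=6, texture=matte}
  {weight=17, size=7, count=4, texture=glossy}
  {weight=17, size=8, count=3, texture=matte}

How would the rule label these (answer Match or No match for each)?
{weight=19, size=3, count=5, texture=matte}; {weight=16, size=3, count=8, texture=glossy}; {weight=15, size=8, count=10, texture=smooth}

Checking candidate rules against both groups, what survives is: texture is smooth.

No match, No match, Match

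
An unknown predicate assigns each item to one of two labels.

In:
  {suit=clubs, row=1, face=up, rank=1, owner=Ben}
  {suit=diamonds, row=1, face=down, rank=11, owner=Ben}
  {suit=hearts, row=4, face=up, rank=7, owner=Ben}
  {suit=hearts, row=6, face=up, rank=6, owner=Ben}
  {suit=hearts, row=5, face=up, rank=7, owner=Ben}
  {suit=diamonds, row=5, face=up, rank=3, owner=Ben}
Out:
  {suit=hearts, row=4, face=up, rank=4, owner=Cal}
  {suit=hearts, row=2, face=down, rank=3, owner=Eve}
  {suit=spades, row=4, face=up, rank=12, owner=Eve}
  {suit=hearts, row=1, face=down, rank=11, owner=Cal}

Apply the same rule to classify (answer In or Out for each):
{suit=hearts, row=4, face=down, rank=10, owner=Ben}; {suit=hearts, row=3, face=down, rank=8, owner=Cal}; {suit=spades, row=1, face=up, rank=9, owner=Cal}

Comparing the two groups points to one rule — owner is Ben.
In: {suit=hearts, row=4, face=down, rank=10, owner=Ben}, since owner is Ben. Out: {suit=hearts, row=3, face=down, rank=8, owner=Cal}, since owner is Cal. Out: {suit=spades, row=1, face=up, rank=9, owner=Cal}, since owner is Cal.

In, Out, Out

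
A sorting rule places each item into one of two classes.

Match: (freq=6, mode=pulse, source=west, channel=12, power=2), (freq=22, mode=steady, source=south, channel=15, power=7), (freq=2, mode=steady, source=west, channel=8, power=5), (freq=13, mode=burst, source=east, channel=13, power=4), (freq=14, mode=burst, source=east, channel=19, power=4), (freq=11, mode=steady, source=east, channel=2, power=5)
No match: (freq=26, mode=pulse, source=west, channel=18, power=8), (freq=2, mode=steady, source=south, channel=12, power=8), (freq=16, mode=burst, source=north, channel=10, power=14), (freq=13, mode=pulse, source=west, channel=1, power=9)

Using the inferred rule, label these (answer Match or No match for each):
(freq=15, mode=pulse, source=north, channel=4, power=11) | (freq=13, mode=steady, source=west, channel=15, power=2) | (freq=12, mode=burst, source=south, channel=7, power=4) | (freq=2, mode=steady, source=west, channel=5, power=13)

No match, Match, Match, No match

The classifier is using: power ≤ 7.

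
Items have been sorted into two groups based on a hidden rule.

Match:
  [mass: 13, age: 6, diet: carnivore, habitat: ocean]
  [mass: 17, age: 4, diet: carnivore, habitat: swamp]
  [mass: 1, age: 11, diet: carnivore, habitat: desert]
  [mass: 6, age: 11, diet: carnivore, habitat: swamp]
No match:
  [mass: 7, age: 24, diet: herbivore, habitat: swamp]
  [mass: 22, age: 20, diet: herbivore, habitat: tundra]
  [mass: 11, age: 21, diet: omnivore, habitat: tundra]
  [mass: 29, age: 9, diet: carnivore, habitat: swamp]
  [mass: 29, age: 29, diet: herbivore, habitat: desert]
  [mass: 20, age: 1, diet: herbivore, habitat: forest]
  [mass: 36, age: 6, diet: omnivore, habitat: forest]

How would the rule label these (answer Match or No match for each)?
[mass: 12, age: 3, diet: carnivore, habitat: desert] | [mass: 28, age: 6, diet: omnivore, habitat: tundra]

Match, No match

Rule: diet is carnivore AND mass ≤ 17. This holds for each 'Match' example and fails for each 'No match' one.
[mass: 12, age: 3, diet: carnivore, habitat: desert] → diet is carnivore, mass = 12 → Match. [mass: 28, age: 6, diet: omnivore, habitat: tundra] → diet is omnivore, mass = 28 → No match.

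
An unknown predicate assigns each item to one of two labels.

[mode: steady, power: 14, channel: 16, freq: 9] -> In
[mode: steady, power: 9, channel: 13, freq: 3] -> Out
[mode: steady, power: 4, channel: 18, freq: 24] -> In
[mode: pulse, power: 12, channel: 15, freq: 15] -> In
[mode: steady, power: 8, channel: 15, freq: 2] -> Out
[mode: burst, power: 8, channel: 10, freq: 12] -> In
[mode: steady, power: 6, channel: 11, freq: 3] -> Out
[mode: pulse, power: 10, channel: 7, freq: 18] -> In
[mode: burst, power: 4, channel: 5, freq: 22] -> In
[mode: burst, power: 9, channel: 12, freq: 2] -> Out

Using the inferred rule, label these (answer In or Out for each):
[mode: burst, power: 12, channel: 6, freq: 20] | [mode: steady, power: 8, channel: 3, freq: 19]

All 'In' examples share one property — freq ≥ 9 — and every 'Out' example lacks it.
[mode: burst, power: 12, channel: 6, freq: 20]: freq = 20 — meets the rule, so In.
[mode: steady, power: 8, channel: 3, freq: 19]: freq = 19 — meets the rule, so In.

In, In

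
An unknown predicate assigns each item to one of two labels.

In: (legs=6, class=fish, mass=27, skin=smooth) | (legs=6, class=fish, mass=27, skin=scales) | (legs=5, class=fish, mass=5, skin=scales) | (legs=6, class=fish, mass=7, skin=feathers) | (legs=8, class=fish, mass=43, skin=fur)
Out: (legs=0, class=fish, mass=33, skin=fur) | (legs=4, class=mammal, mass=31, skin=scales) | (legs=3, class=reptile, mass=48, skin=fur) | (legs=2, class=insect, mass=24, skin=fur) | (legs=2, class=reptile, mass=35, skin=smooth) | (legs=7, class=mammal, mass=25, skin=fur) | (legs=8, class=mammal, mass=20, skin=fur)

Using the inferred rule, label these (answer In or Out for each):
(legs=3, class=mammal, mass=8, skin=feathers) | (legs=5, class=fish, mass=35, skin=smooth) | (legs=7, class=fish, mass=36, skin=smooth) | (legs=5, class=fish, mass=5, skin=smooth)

The common property of the 'In' items is: class is fish AND legs ≥ 2. No 'Out' item has it.
(legs=3, class=mammal, mass=8, skin=feathers): class is mammal, legs = 3, lacks this property → Out.
(legs=5, class=fish, mass=35, skin=smooth): class is fish, legs = 5, has this property → In.
(legs=7, class=fish, mass=36, skin=smooth): class is fish, legs = 7, has this property → In.
(legs=5, class=fish, mass=5, skin=smooth): class is fish, legs = 5, has this property → In.

Out, In, In, In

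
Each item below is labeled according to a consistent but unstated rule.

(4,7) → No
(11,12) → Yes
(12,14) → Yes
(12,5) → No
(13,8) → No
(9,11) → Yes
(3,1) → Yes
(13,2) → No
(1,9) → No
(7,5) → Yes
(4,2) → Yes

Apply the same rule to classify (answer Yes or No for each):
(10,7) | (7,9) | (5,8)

No, Yes, No

The pattern is that an item is 'Yes' exactly when: |first − second| ≤ 2.
(10,7) — |10−7| = 3, hence No. (7,9) — |7−9| = 2, hence Yes. (5,8) — |5−8| = 3, hence No.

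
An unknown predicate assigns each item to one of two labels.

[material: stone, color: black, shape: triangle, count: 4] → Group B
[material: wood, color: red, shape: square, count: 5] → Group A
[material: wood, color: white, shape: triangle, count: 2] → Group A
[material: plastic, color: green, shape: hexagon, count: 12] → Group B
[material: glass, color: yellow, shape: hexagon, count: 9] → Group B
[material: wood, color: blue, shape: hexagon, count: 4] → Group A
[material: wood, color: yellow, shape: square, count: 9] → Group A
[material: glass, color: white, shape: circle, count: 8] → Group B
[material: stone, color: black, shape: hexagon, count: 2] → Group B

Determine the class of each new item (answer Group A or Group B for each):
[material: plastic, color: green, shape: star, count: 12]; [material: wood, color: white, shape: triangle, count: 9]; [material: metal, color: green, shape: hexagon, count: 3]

The pattern is that an item is 'Group A' exactly when: material is wood.
[material: plastic, color: green, shape: star, count: 12] — material is plastic, hence Group B. [material: wood, color: white, shape: triangle, count: 9] — material is wood, hence Group A. [material: metal, color: green, shape: hexagon, count: 3] — material is metal, hence Group B.

Group B, Group A, Group B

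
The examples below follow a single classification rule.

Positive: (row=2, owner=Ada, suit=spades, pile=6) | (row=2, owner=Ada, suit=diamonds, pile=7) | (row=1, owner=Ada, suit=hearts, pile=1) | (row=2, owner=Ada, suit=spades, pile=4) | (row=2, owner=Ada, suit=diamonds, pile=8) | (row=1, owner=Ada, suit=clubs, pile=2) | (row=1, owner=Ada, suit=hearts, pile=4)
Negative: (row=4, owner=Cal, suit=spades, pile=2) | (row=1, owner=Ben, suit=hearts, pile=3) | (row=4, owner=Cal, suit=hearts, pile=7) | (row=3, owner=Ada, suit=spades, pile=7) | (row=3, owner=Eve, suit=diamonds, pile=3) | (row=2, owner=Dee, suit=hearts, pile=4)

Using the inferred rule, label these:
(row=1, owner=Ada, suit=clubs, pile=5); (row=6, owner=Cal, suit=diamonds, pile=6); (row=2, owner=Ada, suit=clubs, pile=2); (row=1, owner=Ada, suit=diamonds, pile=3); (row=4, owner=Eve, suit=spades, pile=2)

'Positive' ⟺ owner is Ada AND row ≤ 2.
(row=1, owner=Ada, suit=clubs, pile=5): owner is Ada, row = 1, matches → Positive. (row=6, owner=Cal, suit=diamonds, pile=6): owner is Cal, row = 6, does not pass → Negative. (row=2, owner=Ada, suit=clubs, pile=2): owner is Ada, row = 2, matches → Positive. (row=1, owner=Ada, suit=diamonds, pile=3): owner is Ada, row = 1, matches → Positive. (row=4, owner=Eve, suit=spades, pile=2): owner is Eve, row = 4, does not pass → Negative.

Positive, Negative, Positive, Positive, Negative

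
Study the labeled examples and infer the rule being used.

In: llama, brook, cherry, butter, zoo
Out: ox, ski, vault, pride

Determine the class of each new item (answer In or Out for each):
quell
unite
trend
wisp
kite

In, Out, Out, Out, Out

'In' ⟺ has a double letter.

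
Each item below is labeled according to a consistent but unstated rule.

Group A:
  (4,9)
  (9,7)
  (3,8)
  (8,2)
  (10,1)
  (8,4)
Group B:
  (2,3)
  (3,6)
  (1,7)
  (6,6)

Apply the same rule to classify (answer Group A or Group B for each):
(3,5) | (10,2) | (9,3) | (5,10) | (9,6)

All 'Group A' examples share one property — max ≥ 8 — and every 'Group B' example lacks it.
(3,5) — max 5, hence Group B.
(10,2) — max 10, hence Group A.
(9,3) — max 9, hence Group A.
(5,10) — max 10, hence Group A.
(9,6) — max 9, hence Group A.

Group B, Group A, Group A, Group A, Group A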